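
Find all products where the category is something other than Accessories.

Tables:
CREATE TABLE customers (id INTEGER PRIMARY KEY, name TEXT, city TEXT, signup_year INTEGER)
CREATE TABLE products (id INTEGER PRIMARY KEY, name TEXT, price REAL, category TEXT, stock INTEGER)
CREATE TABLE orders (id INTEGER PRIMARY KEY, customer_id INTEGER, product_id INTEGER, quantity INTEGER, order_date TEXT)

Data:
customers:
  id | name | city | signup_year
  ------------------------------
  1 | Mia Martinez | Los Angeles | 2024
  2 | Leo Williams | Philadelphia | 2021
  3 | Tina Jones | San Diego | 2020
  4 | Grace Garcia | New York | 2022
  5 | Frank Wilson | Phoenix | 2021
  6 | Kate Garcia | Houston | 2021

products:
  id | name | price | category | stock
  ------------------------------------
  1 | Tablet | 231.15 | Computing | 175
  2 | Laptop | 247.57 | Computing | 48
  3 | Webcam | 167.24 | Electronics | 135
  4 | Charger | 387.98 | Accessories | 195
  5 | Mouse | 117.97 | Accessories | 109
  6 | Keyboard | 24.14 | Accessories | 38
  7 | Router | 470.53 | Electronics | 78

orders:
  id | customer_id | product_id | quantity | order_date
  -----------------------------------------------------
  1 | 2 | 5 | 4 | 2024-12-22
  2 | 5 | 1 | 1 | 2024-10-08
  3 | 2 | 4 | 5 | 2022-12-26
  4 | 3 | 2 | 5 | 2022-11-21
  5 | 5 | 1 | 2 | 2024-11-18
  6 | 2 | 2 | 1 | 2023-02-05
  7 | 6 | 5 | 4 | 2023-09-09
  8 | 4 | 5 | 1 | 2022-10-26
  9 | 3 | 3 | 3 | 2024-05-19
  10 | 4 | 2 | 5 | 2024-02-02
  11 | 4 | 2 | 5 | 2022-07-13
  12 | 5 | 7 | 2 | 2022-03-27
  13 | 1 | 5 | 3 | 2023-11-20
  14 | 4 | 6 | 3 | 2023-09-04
SELECT name, category FROM products WHERE category <> 'Accessories'

Execution result:
name | category
Tablet | Computing
Laptop | Computing
Webcam | Electronics
Router | Electronics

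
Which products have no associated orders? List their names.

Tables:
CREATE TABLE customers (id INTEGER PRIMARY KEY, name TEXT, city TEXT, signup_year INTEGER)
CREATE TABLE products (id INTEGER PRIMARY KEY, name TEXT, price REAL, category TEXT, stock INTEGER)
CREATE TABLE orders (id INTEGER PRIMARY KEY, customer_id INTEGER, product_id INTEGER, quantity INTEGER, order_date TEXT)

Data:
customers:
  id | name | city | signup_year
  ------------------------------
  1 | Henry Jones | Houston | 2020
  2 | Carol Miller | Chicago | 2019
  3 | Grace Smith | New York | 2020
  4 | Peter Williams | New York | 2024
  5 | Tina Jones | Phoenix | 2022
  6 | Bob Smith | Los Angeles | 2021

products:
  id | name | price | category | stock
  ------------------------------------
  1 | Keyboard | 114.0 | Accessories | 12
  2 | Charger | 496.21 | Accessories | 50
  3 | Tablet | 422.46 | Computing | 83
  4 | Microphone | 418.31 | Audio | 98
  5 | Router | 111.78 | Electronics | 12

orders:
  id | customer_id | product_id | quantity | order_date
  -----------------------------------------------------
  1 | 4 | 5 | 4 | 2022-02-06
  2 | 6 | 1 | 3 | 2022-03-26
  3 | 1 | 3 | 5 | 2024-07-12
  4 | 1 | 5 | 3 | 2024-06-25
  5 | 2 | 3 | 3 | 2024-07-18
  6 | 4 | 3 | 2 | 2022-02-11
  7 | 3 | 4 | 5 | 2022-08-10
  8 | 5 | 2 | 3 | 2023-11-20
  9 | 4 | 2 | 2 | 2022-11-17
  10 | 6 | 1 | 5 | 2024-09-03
SELECT p.name FROM products p LEFT JOIN orders c ON c.product_id = p.id WHERE c.id IS NULL

Execution result:
(no rows)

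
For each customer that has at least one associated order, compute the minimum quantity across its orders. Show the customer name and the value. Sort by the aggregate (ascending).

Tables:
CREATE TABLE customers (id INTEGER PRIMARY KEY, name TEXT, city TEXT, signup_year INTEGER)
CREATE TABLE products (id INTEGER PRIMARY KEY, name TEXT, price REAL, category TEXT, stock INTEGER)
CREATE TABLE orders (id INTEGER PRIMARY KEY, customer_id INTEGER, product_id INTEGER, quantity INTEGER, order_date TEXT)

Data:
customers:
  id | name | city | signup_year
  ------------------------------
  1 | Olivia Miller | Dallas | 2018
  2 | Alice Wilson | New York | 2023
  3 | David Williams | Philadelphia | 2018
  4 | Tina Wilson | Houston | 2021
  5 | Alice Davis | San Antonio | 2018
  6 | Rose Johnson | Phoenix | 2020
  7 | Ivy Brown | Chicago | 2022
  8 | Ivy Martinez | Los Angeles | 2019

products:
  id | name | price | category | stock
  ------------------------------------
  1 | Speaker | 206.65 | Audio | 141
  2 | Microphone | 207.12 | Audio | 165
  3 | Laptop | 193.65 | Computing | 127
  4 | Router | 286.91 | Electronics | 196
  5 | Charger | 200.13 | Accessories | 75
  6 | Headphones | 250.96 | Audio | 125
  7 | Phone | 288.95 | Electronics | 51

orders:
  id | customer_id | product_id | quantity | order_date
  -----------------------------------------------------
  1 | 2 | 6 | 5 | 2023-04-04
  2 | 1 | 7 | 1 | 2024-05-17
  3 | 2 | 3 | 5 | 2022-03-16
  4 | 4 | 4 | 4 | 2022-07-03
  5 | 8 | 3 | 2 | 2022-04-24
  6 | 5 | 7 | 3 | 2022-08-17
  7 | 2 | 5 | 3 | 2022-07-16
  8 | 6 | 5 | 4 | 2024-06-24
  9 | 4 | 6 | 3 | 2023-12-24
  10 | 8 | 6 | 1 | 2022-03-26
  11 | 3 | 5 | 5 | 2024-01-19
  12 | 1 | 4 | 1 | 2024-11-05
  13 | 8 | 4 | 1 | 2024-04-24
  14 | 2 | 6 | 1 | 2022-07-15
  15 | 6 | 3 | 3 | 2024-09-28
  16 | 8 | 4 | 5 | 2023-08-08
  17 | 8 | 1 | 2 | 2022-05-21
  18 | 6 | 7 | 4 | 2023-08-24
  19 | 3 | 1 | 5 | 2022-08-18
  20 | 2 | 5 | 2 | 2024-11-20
SELECT p.name, MIN(c.quantity) AS min_quantity FROM orders c JOIN customers p ON c.customer_id = p.id GROUP BY p.id, p.name ORDER BY min_quantity ASC

Execution result:
name | min_quantity
Olivia Miller | 1
Alice Wilson | 1
Ivy Martinez | 1
Tina Wilson | 3
Alice Davis | 3
Rose Johnson | 3
David Williams | 5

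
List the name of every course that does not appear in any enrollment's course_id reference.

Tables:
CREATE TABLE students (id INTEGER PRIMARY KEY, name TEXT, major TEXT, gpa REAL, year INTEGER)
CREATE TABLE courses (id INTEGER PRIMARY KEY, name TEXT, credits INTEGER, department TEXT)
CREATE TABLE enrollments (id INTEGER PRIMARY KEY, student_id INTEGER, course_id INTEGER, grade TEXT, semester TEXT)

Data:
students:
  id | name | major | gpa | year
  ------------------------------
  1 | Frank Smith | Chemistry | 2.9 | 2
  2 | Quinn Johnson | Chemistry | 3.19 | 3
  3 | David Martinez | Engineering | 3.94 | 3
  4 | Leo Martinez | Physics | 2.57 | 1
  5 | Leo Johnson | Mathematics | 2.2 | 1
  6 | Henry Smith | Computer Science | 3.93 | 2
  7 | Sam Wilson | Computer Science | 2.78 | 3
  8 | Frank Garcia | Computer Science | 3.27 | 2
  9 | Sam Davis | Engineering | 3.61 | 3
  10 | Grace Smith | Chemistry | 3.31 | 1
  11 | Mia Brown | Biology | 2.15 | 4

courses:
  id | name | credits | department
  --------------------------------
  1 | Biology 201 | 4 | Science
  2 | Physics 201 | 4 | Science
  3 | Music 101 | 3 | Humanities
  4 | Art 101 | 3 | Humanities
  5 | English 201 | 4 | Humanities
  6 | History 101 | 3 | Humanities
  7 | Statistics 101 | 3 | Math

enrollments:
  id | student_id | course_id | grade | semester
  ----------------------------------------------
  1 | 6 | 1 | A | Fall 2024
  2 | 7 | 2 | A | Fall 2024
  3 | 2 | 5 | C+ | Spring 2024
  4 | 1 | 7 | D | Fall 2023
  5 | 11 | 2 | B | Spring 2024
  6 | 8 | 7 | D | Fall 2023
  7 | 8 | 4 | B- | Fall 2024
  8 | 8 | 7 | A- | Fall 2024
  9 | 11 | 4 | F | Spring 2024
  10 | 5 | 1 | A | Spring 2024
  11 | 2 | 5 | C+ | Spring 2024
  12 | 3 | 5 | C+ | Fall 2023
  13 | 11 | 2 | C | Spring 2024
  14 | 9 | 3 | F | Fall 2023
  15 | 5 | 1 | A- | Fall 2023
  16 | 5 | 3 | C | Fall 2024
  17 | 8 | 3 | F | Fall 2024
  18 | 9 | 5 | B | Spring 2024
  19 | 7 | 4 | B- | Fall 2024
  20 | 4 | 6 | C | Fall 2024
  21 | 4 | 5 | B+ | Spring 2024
SELECT p.name FROM courses p LEFT JOIN enrollments c ON c.course_id = p.id WHERE c.id IS NULL

Execution result:
(no rows)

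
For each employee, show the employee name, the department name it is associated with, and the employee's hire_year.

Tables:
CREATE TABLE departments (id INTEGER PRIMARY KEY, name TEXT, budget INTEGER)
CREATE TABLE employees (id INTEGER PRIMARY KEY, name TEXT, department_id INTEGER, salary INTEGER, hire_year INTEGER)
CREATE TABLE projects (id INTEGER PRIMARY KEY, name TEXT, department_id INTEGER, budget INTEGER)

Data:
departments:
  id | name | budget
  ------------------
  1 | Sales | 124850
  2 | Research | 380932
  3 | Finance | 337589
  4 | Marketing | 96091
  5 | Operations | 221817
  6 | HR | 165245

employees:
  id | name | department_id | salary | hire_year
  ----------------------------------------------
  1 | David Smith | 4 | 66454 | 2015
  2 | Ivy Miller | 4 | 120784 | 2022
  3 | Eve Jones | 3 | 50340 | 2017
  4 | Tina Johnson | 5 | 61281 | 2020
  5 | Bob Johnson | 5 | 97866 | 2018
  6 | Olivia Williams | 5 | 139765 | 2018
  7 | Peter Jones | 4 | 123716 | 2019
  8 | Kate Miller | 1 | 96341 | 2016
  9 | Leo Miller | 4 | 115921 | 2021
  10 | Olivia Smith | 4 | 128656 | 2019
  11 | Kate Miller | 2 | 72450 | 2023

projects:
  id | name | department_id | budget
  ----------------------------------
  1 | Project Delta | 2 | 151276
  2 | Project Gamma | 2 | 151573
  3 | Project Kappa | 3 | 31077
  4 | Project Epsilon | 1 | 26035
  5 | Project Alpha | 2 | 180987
SELECT c.name, p.name AS department, c.hire_year FROM employees c JOIN departments p ON c.department_id = p.id

Execution result:
name | department | hire_year
David Smith | Marketing | 2015
Ivy Miller | Marketing | 2022
Eve Jones | Finance | 2017
Tina Johnson | Operations | 2020
Bob Johnson | Operations | 2018
Olivia Williams | Operations | 2018
Peter Jones | Marketing | 2019
Kate Miller | Sales | 2016
Leo Miller | Marketing | 2021
Olivia Smith | Marketing | 2019
Kate Miller | Research | 2023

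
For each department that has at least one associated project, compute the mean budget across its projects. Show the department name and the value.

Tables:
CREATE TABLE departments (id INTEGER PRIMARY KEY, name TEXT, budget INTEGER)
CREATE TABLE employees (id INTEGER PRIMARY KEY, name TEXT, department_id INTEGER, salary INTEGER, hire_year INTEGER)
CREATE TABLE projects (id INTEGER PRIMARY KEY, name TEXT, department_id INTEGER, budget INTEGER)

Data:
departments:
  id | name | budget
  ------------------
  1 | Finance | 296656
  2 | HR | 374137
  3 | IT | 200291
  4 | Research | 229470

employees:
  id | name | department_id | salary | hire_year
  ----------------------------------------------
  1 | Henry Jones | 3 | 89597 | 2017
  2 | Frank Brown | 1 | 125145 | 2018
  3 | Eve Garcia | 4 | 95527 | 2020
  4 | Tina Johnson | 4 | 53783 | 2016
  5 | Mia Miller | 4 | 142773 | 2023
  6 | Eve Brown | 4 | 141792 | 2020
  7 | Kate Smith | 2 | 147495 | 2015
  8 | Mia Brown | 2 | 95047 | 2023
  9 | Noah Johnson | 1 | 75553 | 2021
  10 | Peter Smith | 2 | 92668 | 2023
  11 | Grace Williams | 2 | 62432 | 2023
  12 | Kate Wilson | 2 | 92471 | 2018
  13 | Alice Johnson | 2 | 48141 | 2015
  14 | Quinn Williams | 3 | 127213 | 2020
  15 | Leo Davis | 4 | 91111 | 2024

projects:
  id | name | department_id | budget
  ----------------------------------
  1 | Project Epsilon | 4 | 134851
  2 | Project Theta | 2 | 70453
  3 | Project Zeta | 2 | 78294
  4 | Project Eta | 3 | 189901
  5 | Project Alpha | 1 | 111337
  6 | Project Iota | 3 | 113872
SELECT p.name, AVG(c.budget) AS avg_budget FROM projects c JOIN departments p ON c.department_id = p.id GROUP BY p.id, p.name

Execution result:
name | avg_budget
Finance | 111337.00
HR | 74373.50
IT | 151886.50
Research | 134851.00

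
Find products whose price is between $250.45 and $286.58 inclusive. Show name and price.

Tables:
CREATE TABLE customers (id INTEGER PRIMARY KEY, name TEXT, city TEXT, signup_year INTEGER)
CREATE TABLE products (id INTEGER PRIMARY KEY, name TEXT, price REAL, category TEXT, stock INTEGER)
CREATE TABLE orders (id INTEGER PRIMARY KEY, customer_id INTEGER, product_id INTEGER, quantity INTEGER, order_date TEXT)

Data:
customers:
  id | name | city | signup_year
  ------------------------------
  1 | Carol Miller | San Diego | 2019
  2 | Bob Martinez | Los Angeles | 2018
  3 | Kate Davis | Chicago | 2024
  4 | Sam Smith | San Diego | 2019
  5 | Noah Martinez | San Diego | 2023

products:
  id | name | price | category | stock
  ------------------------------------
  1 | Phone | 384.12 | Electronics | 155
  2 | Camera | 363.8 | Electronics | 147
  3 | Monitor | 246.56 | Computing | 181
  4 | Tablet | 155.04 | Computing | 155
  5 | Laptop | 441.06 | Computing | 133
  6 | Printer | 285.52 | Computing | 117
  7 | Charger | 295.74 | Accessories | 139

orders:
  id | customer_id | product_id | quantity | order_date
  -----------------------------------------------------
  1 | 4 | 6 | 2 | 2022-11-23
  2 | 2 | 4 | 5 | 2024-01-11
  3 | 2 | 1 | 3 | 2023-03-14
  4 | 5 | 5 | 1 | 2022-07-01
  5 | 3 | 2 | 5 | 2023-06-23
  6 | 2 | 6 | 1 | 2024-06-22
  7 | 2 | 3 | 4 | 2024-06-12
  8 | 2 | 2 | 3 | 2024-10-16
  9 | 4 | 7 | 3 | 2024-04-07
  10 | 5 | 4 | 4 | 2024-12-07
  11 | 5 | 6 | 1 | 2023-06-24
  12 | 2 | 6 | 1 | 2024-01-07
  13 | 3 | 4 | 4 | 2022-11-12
SELECT name, price FROM products WHERE price BETWEEN 250.45 AND 286.58

Execution result:
name | price
Printer | 285.52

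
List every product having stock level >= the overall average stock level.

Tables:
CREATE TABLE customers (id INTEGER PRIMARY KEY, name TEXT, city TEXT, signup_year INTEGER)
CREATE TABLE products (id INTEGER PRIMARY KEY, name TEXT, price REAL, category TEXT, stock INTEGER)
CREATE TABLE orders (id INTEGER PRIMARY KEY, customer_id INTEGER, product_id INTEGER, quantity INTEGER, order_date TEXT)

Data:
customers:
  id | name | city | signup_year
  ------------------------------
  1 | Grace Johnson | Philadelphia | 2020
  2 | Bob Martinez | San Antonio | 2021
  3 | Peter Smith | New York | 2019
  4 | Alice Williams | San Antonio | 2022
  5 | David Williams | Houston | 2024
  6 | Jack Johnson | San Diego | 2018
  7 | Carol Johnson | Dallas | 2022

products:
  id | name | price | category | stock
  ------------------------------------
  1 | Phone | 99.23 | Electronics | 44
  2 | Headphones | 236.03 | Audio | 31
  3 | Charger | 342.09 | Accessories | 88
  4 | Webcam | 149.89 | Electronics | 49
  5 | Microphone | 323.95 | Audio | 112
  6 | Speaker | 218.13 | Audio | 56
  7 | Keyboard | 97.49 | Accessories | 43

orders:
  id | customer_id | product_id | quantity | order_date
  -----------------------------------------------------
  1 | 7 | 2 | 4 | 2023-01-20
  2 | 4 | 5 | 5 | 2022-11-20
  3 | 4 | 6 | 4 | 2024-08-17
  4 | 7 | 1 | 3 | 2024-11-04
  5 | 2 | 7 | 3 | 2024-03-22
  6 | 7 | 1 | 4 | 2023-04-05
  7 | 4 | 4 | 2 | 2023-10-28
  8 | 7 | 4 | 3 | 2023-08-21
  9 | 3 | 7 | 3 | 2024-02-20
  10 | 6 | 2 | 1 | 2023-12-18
SELECT name, stock FROM products WHERE stock >= (SELECT AVG(stock) FROM products)

Execution result:
name | stock
Charger | 88
Microphone | 112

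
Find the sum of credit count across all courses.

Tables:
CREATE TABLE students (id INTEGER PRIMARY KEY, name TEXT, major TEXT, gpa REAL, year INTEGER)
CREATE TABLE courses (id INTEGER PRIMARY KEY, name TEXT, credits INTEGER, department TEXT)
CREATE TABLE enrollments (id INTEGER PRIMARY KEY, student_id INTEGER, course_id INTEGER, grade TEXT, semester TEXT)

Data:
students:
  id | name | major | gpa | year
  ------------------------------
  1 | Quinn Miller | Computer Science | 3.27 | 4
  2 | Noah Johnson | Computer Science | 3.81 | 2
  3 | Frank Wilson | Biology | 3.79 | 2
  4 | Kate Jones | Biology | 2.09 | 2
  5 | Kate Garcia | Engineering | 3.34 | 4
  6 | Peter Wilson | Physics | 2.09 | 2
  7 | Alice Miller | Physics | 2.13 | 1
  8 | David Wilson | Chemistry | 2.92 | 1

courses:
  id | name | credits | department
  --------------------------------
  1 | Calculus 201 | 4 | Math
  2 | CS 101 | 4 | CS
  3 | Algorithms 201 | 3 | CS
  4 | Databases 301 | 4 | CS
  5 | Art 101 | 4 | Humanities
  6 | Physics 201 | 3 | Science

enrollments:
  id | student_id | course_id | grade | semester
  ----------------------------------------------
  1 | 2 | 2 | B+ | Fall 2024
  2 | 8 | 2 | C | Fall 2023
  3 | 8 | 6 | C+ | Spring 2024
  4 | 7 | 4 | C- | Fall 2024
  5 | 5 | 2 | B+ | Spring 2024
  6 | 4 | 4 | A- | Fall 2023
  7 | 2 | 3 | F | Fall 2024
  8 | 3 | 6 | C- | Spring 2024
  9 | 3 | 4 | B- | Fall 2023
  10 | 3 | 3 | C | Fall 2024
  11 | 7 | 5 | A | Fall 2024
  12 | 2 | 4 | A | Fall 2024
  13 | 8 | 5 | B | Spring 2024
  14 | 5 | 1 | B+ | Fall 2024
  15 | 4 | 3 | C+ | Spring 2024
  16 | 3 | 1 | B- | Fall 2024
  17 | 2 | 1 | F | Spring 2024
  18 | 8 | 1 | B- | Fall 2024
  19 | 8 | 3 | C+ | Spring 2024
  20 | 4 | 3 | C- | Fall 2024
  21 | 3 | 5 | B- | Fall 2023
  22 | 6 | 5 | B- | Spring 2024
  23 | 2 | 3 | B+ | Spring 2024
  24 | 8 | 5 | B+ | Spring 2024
SELECT SUM(credits) FROM courses

Execution result:
22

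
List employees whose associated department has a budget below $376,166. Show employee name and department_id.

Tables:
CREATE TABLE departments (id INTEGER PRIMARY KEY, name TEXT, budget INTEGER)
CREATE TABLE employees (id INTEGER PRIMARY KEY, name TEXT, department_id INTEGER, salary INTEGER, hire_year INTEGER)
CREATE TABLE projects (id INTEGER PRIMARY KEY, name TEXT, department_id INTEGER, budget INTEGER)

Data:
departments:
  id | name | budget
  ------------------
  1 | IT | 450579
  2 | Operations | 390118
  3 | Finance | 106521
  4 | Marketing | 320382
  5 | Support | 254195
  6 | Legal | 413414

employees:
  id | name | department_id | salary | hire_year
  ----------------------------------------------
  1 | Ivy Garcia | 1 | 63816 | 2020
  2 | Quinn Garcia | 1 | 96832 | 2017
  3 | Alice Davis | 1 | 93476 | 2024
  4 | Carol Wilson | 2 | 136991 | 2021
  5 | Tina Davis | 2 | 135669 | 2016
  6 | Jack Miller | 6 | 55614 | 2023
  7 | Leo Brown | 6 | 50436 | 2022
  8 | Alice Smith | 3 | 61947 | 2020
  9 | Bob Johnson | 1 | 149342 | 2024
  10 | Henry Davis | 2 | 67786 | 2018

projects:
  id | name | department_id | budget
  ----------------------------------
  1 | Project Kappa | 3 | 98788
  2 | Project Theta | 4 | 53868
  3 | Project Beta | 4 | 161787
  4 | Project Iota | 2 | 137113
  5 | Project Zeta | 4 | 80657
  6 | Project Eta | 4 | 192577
SELECT name, department_id FROM employees WHERE department_id IN (SELECT id FROM departments WHERE budget < 376166)

Execution result:
name | department_id
Alice Smith | 3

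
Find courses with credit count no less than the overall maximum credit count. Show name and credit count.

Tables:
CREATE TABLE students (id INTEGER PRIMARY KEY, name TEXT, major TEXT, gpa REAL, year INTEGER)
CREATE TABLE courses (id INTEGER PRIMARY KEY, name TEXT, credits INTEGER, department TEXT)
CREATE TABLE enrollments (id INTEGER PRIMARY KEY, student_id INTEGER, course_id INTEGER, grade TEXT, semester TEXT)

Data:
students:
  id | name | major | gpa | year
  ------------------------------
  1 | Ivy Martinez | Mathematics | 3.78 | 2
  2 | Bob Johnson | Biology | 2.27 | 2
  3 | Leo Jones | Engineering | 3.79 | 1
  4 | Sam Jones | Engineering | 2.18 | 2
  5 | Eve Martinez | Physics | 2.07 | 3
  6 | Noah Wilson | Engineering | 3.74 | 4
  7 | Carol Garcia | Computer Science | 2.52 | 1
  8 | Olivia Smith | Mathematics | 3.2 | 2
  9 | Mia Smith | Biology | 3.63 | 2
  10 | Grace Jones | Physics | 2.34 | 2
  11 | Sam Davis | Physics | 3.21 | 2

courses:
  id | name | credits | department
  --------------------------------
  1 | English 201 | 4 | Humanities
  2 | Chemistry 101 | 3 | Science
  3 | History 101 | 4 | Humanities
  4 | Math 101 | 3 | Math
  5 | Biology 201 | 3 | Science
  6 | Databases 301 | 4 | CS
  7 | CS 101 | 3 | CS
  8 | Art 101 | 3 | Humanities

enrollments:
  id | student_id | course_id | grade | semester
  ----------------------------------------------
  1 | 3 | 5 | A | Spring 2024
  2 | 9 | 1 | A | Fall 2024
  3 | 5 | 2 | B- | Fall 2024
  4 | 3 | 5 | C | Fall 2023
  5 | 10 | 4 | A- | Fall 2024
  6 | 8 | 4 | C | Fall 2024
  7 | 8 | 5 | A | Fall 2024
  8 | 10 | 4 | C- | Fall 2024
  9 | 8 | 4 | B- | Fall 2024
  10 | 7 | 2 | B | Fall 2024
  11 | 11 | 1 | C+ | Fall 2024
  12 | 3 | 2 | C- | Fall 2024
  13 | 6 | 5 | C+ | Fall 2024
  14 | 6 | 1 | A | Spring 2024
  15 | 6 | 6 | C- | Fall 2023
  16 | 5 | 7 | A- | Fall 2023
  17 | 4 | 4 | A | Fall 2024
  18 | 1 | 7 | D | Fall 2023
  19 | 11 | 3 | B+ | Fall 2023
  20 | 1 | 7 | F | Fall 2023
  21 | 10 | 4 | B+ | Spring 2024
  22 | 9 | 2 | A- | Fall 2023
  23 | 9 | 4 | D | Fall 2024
SELECT name, credits FROM courses WHERE credits >= (SELECT MAX(credits) FROM courses)

Execution result:
name | credits
English 201 | 4
History 101 | 4
Databases 301 | 4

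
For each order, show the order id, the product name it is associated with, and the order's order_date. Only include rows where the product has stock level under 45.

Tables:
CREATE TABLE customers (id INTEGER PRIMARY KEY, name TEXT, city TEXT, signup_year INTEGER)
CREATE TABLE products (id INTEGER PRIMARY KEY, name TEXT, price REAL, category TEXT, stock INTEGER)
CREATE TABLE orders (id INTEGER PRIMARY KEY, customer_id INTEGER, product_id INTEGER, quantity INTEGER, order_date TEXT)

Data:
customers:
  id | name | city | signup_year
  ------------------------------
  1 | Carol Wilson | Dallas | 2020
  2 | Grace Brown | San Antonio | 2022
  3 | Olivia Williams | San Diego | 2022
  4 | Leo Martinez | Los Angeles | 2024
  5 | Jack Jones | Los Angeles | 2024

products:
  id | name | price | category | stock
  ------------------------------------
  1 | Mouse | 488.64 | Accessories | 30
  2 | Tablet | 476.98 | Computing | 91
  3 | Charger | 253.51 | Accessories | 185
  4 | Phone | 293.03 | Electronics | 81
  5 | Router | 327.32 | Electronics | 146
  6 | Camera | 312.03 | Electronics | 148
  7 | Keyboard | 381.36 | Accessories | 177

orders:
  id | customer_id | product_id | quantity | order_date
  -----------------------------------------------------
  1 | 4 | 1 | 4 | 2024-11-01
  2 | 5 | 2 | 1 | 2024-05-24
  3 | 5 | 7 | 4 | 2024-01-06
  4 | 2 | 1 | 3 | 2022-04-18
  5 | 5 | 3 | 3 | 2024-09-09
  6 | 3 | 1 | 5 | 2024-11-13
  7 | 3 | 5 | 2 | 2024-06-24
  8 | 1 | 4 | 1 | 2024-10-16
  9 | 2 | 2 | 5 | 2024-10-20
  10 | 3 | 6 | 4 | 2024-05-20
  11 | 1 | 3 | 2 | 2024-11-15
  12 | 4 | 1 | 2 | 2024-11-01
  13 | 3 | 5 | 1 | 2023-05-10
SELECT c.id, p.name AS product, c.order_date FROM orders c JOIN products p ON c.product_id = p.id WHERE p.stock < 45

Execution result:
id | product | order_date
1 | Mouse | 2024-11-01
4 | Mouse | 2022-04-18
6 | Mouse | 2024-11-13
12 | Mouse | 2024-11-01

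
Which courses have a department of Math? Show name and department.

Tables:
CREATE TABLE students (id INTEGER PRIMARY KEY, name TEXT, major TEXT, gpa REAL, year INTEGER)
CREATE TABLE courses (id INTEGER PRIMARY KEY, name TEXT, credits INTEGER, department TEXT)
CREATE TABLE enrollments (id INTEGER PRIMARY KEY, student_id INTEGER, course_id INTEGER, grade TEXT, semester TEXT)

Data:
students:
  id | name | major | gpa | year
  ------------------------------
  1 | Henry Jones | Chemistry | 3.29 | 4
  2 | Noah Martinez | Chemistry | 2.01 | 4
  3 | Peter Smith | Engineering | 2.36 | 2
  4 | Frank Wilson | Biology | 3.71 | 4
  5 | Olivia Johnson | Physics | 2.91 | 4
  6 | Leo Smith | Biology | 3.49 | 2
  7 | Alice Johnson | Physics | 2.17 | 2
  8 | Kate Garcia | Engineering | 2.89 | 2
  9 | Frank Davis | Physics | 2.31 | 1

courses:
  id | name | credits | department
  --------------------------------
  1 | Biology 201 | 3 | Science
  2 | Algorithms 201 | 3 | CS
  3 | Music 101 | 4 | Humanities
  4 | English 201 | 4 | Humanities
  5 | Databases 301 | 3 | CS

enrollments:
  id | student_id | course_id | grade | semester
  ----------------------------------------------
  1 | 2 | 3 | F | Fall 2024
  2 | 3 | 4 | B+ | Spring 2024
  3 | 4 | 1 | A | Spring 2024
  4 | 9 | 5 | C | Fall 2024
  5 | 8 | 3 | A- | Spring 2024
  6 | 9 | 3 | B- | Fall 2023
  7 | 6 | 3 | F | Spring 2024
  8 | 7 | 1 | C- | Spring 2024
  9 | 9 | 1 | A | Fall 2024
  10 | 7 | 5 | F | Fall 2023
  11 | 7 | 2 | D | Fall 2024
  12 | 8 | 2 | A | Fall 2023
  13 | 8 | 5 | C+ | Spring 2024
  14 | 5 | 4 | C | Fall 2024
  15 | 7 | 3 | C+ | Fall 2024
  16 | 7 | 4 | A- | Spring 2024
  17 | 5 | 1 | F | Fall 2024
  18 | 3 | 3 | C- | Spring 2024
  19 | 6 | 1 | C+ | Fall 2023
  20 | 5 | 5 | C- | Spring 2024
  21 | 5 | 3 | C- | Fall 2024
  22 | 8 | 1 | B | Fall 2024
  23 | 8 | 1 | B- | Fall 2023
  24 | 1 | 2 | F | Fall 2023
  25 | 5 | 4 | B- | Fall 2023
SELECT name, department FROM courses WHERE department = 'Math'

Execution result:
(no rows)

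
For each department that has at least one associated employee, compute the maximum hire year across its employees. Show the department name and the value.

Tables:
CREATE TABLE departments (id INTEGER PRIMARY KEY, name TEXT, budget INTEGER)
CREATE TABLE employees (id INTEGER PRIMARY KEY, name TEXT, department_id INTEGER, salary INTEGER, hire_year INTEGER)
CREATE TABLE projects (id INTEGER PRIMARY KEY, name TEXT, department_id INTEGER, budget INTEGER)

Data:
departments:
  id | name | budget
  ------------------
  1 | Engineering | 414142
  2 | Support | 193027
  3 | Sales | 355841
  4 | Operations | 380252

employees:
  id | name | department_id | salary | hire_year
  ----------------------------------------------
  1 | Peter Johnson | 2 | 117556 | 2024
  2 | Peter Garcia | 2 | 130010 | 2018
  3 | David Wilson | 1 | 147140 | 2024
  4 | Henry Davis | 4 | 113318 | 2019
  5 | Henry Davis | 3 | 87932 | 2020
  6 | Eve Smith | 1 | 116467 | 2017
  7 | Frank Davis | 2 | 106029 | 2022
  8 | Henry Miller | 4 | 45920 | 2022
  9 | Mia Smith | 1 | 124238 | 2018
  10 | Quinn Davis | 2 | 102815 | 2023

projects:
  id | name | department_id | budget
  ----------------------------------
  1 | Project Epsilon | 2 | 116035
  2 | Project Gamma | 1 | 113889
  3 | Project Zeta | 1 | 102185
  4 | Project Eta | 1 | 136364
SELECT p.name, MAX(c.hire_year) AS max_hire_year FROM employees c JOIN departments p ON c.department_id = p.id GROUP BY p.id, p.name

Execution result:
name | max_hire_year
Engineering | 2024
Support | 2024
Sales | 2020
Operations | 2022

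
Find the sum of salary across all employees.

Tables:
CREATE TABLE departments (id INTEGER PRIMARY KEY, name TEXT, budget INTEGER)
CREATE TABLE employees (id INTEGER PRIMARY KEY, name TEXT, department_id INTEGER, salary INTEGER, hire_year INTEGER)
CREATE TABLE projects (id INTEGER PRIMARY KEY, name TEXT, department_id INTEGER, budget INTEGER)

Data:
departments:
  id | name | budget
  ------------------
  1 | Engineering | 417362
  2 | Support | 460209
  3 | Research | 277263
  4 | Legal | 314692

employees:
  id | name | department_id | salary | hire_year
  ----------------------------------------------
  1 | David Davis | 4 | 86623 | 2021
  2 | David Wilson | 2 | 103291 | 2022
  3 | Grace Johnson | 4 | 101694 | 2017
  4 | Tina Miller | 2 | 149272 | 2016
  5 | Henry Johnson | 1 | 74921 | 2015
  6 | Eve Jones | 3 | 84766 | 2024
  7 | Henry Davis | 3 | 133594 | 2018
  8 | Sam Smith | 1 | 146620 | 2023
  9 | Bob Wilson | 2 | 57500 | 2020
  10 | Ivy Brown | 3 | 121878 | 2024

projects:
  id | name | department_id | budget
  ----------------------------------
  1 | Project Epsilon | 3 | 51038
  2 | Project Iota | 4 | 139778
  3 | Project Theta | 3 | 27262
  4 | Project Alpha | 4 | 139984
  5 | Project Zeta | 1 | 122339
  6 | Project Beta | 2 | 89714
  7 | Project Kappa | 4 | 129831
SELECT SUM(salary) FROM employees

Execution result:
1060159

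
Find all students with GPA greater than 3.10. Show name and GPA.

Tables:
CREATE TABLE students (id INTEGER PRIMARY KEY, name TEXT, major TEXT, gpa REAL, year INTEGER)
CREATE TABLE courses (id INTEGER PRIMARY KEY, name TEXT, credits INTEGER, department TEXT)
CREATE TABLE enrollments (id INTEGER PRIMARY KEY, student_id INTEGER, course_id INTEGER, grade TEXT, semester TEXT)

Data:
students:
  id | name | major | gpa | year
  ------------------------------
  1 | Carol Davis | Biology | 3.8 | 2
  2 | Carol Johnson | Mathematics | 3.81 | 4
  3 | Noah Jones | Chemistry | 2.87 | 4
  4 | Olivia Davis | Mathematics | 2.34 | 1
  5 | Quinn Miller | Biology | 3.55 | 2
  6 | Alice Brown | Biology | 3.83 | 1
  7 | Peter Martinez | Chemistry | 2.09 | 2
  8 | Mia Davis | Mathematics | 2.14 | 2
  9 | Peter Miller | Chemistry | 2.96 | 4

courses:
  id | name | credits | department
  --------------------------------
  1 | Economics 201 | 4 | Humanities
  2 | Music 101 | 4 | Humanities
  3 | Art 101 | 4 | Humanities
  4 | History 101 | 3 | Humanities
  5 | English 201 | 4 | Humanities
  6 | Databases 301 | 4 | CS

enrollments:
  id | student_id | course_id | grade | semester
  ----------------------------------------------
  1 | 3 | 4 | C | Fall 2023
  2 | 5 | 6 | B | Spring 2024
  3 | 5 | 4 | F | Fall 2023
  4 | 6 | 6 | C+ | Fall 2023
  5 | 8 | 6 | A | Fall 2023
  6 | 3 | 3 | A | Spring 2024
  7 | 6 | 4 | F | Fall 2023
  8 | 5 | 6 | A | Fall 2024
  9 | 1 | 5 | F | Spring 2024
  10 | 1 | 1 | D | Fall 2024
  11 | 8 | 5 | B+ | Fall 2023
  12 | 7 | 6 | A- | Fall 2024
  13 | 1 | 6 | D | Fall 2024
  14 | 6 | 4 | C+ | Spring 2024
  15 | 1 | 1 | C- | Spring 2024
SELECT name, gpa FROM students WHERE gpa > 3.1

Execution result:
name | gpa
Carol Davis | 3.80
Carol Johnson | 3.81
Quinn Miller | 3.55
Alice Brown | 3.83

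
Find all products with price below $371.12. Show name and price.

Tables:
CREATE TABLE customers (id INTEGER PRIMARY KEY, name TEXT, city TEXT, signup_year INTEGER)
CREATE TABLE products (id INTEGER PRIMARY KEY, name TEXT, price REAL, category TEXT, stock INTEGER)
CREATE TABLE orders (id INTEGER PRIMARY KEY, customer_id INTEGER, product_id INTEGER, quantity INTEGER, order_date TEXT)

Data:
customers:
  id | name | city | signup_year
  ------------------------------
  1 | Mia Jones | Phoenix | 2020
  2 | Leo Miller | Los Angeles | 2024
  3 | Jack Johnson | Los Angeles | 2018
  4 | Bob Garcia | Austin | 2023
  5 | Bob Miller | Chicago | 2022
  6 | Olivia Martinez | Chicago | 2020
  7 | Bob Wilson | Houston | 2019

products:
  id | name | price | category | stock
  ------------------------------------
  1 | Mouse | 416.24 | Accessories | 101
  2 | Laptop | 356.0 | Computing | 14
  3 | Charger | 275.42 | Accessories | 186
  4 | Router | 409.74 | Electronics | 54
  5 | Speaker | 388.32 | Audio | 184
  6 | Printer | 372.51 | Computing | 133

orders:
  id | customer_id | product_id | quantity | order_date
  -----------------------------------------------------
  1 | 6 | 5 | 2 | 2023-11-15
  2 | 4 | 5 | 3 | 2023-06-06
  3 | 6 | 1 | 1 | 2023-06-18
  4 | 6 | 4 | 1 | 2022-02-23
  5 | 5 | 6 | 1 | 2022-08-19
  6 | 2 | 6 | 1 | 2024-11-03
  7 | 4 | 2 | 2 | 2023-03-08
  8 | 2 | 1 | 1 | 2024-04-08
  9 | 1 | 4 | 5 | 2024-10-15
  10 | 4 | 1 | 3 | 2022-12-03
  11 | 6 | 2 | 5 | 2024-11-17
SELECT name, price FROM products WHERE price < 371.12

Execution result:
name | price
Laptop | 356.00
Charger | 275.42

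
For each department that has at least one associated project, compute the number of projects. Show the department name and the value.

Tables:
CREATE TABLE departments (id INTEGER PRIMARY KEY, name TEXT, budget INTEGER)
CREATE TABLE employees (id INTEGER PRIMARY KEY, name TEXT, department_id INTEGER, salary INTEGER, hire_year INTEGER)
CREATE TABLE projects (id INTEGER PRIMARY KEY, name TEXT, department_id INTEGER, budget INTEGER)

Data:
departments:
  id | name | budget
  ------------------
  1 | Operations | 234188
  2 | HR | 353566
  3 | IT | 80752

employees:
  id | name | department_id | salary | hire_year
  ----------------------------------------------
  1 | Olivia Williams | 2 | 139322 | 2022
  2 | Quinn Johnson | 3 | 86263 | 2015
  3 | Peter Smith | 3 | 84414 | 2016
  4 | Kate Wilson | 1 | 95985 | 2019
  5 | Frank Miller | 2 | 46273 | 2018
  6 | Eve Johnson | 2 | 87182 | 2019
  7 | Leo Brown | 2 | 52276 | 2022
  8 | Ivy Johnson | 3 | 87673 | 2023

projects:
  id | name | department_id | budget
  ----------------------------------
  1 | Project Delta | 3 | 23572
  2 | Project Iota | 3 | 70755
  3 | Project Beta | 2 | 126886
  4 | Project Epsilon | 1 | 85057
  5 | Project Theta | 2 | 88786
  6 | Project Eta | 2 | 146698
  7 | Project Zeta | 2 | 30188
SELECT p.name, COUNT(*) AS n FROM projects c JOIN departments p ON c.department_id = p.id GROUP BY p.id, p.name

Execution result:
name | n
Operations | 1
HR | 4
IT | 2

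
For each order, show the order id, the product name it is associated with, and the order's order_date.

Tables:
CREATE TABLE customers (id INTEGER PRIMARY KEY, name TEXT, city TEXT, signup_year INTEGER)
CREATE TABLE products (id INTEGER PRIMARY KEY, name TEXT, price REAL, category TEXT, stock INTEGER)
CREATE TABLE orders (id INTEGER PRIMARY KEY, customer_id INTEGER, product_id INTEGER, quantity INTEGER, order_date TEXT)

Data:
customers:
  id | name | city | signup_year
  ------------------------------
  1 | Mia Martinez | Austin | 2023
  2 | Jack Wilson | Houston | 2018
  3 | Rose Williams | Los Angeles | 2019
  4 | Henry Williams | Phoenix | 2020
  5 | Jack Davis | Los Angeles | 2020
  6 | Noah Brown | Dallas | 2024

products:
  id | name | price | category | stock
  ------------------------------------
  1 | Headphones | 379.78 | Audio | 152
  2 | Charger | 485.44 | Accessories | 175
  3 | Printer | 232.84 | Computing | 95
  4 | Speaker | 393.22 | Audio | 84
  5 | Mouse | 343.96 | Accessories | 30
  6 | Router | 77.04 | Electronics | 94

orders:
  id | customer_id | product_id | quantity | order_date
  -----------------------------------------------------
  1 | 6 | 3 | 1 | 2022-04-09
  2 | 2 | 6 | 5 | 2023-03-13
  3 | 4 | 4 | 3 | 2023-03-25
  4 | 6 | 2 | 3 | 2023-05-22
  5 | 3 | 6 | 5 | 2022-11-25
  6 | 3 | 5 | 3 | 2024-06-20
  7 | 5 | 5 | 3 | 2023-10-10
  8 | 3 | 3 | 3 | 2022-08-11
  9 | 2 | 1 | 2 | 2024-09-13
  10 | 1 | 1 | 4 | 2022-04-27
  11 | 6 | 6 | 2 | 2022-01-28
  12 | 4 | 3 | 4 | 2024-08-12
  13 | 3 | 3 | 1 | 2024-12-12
SELECT c.id, p.name AS product, c.order_date FROM orders c JOIN products p ON c.product_id = p.id

Execution result:
id | product | order_date
1 | Printer | 2022-04-09
2 | Router | 2023-03-13
3 | Speaker | 2023-03-25
4 | Charger | 2023-05-22
5 | Router | 2022-11-25
6 | Mouse | 2024-06-20
7 | Mouse | 2023-10-10
8 | Printer | 2022-08-11
9 | Headphones | 2024-09-13
10 | Headphones | 2022-04-27
11 | Router | 2022-01-28
12 | Printer | 2024-08-12
13 | Printer | 2024-12-12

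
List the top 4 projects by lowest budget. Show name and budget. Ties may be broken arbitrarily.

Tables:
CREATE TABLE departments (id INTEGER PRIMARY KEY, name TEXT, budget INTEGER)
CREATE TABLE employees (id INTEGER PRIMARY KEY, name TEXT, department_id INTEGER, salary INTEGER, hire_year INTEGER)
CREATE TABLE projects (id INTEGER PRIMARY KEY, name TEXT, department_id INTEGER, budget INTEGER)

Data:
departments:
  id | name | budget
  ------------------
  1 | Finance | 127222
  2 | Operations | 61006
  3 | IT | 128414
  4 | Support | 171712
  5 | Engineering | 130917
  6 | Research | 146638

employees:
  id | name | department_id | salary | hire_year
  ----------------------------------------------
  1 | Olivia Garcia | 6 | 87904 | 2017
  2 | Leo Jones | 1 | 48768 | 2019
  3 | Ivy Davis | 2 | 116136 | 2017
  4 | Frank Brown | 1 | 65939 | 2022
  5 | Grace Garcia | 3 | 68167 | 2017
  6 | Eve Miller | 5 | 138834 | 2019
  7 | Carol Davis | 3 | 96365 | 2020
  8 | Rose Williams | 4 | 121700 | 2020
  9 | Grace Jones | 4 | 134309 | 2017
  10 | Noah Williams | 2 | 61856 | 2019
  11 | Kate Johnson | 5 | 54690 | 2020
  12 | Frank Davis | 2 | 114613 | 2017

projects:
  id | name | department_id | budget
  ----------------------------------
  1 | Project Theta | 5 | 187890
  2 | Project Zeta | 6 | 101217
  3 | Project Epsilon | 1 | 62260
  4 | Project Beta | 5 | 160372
SELECT name, budget FROM projects ORDER BY budget ASC LIMIT 4

Execution result:
name | budget
Project Epsilon | 62260
Project Zeta | 101217
Project Beta | 160372
Project Theta | 187890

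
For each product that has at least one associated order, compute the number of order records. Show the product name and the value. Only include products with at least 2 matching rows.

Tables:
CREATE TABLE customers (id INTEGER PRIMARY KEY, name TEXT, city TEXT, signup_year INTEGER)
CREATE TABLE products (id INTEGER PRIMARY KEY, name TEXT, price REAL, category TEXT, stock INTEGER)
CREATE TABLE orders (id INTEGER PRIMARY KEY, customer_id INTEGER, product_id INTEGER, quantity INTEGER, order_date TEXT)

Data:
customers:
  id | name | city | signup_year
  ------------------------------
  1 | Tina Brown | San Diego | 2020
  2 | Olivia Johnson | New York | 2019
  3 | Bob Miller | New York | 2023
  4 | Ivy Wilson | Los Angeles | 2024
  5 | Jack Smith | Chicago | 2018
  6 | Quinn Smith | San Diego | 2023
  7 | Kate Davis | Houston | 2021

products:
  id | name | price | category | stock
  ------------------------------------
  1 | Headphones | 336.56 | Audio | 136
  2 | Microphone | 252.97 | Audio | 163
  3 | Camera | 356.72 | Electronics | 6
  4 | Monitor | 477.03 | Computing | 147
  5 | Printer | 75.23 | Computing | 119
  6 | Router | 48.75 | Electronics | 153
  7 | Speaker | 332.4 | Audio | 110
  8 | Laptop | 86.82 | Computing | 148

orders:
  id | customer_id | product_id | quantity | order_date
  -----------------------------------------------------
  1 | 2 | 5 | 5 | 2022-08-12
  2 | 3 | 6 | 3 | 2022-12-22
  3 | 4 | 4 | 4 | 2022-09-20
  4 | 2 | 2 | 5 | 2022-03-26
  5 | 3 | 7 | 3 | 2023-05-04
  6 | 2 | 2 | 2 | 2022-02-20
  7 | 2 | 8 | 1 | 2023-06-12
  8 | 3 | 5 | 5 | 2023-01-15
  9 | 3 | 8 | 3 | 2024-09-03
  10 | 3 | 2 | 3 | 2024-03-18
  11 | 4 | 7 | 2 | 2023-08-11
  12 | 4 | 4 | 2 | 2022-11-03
SELECT p.name, COUNT(*) AS n FROM orders c JOIN products p ON c.product_id = p.id GROUP BY p.id, p.name HAVING COUNT(*) >= 2

Execution result:
name | n
Microphone | 3
Monitor | 2
Printer | 2
Speaker | 2
Laptop | 2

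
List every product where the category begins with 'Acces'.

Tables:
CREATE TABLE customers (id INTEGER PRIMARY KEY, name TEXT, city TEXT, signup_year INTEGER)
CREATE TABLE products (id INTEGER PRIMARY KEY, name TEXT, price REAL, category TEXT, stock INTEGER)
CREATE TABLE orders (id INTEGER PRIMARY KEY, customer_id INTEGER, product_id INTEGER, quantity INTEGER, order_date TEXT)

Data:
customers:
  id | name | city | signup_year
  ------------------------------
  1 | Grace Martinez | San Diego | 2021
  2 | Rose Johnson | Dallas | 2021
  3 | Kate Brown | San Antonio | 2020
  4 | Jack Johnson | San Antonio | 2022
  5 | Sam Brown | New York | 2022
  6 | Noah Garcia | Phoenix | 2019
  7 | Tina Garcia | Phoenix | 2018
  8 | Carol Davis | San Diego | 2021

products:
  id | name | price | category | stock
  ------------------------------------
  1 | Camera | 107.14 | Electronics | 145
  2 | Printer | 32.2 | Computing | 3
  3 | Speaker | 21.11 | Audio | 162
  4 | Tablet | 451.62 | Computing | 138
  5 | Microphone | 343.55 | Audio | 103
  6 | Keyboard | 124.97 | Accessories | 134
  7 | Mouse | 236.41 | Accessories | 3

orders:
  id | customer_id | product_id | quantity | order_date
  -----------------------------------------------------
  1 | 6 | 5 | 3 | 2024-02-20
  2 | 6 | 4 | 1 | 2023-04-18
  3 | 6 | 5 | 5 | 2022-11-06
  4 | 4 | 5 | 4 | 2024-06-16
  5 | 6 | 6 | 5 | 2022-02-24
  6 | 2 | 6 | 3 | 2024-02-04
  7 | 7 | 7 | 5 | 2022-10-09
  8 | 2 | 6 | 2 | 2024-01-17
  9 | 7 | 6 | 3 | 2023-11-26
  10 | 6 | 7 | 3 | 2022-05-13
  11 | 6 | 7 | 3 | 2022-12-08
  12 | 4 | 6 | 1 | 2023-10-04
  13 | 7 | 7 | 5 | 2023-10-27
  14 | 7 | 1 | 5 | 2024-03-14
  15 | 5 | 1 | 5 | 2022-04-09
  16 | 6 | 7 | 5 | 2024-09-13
SELECT name, category FROM products WHERE category LIKE 'Acces%'

Execution result:
name | category
Keyboard | Accessories
Mouse | Accessories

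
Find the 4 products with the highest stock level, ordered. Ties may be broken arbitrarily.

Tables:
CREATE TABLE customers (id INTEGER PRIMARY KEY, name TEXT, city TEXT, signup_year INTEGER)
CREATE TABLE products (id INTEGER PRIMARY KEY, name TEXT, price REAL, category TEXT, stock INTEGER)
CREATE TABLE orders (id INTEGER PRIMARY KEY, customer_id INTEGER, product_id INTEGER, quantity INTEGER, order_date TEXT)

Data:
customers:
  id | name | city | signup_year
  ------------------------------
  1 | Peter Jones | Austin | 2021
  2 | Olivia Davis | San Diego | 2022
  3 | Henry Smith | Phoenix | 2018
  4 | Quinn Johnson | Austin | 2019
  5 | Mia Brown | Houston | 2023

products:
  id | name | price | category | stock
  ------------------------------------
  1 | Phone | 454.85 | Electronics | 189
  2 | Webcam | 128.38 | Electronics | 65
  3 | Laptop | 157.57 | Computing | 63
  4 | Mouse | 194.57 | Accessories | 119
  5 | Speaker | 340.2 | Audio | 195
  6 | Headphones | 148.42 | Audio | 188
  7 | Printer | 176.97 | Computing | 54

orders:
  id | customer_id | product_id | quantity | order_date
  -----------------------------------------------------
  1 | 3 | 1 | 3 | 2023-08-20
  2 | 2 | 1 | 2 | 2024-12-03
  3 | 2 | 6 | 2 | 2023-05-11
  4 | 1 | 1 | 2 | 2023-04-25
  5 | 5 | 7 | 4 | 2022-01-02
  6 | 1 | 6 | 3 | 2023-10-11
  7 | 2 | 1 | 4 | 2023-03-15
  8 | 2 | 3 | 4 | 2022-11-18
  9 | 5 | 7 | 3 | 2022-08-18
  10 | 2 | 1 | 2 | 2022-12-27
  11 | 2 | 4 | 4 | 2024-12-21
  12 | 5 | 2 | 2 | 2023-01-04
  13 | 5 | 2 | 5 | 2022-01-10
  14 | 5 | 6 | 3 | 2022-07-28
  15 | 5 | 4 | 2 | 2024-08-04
SELECT name, stock FROM products ORDER BY stock DESC LIMIT 4

Execution result:
name | stock
Speaker | 195
Phone | 189
Headphones | 188
Mouse | 119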